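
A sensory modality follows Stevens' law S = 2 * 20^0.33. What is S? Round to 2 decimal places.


S = 2 * 20^0.33
20^0.33 = 2.6874
S = 2 * 2.6874
= 5.37


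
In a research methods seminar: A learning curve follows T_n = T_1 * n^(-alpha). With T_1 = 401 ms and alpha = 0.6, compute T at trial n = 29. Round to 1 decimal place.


T_n = 401 * 29^(-0.6)
29^(-0.6) = 0.132605
T_n = 401 * 0.132605
= 53.2 ms


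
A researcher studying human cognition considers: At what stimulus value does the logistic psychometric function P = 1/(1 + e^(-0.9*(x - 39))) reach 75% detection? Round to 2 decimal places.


At P = 0.75: 0.75 = 1/(1 + e^(-k*(x-x0)))
Solving: e^(-k*(x-x0)) = 1/3
x = x0 + ln(3)/k
ln(3) = 1.0986
x = 39 + 1.0986/0.9
= 39 + 1.2207
= 40.22


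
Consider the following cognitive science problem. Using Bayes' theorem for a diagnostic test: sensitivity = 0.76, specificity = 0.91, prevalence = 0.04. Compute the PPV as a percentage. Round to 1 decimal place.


PPV = (sens * prev) / (sens * prev + (1-spec) * (1-prev))
Numerator = 0.76 * 0.04 = 0.0304
P(positive and no disease) = (1 - spec) * (1 - prev) = (1 - 0.91) * (1 - 0.04) = 0.0864
Denominator = 0.0304 + 0.0864 = 0.1168
PPV = 0.0304 / 0.1168 = 0.260274
As percentage = 26.0


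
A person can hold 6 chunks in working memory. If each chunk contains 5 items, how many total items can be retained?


Total items = chunks * items_per_chunk
= 6 * 5
= 30


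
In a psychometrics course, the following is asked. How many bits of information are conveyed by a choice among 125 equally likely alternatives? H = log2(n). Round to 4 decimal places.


H = log2(n)
H = log2(125)
= 6.9658


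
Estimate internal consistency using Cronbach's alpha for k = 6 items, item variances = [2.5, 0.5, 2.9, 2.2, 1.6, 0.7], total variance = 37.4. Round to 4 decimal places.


alpha = (k/(k-1)) * (1 - sum(s_i^2)/s_total^2)
sum(item variances) = 10.4
k/(k-1) = 6/5 = 1.2
1 - 10.4/37.4 = 1 - 0.278075 = 0.721925
alpha = 1.2 * 0.721925
= 0.8663


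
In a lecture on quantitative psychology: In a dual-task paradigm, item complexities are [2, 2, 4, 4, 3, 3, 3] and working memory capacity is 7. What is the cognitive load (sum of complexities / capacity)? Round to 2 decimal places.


Total complexity = 2 + 2 + 4 + 4 + 3 + 3 + 3 = 21
Load = total / capacity = 21 / 7
= 3.00


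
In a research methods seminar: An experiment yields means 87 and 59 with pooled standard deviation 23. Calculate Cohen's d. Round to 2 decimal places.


Cohen's d = (M1 - M2) / S_pooled
= (87 - 59) / 23
= 28 / 23
= 1.22


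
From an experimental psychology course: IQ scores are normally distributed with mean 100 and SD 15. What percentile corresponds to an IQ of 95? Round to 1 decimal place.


z = (IQ - mean) / SD
z = (95 - 100) / 15 = -0.3333
Percentile = Phi(-0.3333) * 100
Phi(-0.3333) = 0.369454
= 36.9


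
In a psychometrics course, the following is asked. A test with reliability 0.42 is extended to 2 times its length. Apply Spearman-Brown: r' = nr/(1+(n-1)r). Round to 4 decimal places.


r_new = n*r / (1 + (n-1)*r)
Numerator = 2 * 0.42 = 0.84
Denominator = 1 + 1 * 0.42 = 1.42
r_new = 0.84 / 1.42
= 0.5915


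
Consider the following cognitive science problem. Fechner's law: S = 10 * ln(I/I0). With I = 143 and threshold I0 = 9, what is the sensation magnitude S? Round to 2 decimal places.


S = 10 * ln(143/9)
I/I0 = 15.888889
ln(15.888889) = 2.7656
S = 10 * 2.7656
= 27.66


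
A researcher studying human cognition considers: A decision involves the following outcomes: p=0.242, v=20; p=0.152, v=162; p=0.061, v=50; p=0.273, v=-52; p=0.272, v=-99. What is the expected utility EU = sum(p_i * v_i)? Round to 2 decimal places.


EU = sum(p_i * v_i)
0.242 * 20 = 4.84
0.152 * 162 = 24.624
0.061 * 50 = 3.05
0.273 * -52 = -14.196
0.272 * -99 = -26.928
EU = 4.84 + 24.624 + 3.05 + -14.196 + -26.928
= -8.61


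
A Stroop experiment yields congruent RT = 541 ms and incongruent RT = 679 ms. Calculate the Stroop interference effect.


Stroop effect = RT(incongruent) - RT(congruent)
= 679 - 541
= 138 ms


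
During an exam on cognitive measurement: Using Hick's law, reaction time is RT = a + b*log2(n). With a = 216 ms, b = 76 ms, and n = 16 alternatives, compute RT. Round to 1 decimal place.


RT = 216 + 76 * log2(16)
log2(16) = 4.0
RT = 216 + 76 * 4.0
= 216 + 304.0
= 520.0 ms


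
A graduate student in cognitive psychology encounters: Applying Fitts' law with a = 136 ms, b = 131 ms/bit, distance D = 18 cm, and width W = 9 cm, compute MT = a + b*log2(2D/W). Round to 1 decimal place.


MT = 136 + 131 * log2(2*18/9)
2D/W = 4.0
log2(4.0) = 2.0
MT = 136 + 131 * 2.0
= 398.0 ms


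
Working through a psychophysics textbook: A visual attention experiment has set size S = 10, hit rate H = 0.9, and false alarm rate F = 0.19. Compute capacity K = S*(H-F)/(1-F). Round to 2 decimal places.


K = S * (H - F) / (1 - F)
H - F = 0.71
1 - F = 0.81
K = 10 * 0.71 / 0.81
= 8.77


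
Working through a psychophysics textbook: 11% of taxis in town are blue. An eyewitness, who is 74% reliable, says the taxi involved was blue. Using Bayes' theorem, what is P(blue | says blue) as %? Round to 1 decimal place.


P(blue | says blue) = P(says blue | blue)*P(blue) / [P(says blue | blue)*P(blue) + P(says blue | not blue)*P(not blue)]
Numerator = 0.74 * 0.11 = 0.0814
False identification = 0.26 * 0.89 = 0.2314
P = 0.0814 / (0.0814 + 0.2314)
= 0.0814 / 0.3128
As percentage = 26.0


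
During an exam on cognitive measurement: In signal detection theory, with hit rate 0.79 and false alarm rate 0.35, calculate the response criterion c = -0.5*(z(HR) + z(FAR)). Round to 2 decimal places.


c = -0.5 * (z(HR) + z(FAR))
z(0.79) = 0.8064
z(0.35) = -0.3853
c = -0.5 * (0.8064 + -0.3853)
= -0.5 * 0.4211
= -0.21


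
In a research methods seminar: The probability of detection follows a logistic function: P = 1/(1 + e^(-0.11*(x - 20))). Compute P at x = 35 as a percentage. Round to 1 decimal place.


P(x) = 1/(1 + e^(-0.11*(35 - 20)))
Exponent = -0.11 * 15 = -1.65
e^(-1.65) = 0.19205
P = 1/(1 + 0.19205) = 0.838891
Percentage = 83.9


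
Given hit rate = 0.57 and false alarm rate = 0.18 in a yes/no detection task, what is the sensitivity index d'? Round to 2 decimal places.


d' = z(HR) - z(FAR)
z(0.57) = 0.1764
z(0.18) = -0.9154
d' = 0.1764 - -0.9154
= 1.09


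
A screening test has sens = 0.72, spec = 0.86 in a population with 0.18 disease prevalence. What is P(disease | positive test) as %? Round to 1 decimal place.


PPV = (sens * prev) / (sens * prev + (1-spec) * (1-prev))
Numerator = 0.72 * 0.18 = 0.1296
P(positive and no disease) = (1 - spec) * (1 - prev) = (1 - 0.86) * (1 - 0.18) = 0.1148
Denominator = 0.1296 + 0.1148 = 0.2444
PPV = 0.1296 / 0.2444 = 0.530278
As percentage = 53.0


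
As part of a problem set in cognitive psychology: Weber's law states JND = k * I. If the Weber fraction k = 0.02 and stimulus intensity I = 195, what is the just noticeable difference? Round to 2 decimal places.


JND = k * I
JND = 0.02 * 195
= 3.90


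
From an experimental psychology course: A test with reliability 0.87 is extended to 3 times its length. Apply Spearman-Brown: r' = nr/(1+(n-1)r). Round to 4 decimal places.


r_new = n*r / (1 + (n-1)*r)
Numerator = 3 * 0.87 = 2.61
Denominator = 1 + 2 * 0.87 = 2.74
r_new = 2.61 / 2.74
= 0.9526


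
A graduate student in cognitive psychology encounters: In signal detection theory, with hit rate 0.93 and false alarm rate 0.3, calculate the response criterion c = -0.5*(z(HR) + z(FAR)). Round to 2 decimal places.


c = -0.5 * (z(HR) + z(FAR))
z(0.93) = 1.4758
z(0.3) = -0.5244
c = -0.5 * (1.4758 + -0.5244)
= -0.5 * 0.9514
= -0.48


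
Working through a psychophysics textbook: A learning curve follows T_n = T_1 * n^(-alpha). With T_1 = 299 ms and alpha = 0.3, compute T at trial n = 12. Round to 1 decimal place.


T_n = 299 * 12^(-0.3)
12^(-0.3) = 0.47451
T_n = 299 * 0.47451
= 141.9 ms


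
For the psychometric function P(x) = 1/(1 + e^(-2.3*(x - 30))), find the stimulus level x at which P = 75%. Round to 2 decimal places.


At P = 0.75: 0.75 = 1/(1 + e^(-k*(x-x0)))
Solving: e^(-k*(x-x0)) = 1/3
x = x0 + ln(3)/k
ln(3) = 1.0986
x = 30 + 1.0986/2.3
= 30 + 0.4777
= 30.48


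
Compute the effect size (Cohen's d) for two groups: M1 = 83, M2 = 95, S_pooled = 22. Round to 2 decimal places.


Cohen's d = (M1 - M2) / S_pooled
= (83 - 95) / 22
= -12 / 22
= -0.55


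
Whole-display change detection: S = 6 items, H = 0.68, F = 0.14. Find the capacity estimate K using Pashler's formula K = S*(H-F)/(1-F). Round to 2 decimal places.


K = S * (H - F) / (1 - F)
H - F = 0.54
1 - F = 0.86
K = 6 * 0.54 / 0.86
= 3.77


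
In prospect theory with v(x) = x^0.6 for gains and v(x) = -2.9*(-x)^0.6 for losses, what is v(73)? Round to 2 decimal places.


Since x = 73 >= 0, use v(x) = x^0.6
73^0.6 = 13.1218
v(73) = 13.12


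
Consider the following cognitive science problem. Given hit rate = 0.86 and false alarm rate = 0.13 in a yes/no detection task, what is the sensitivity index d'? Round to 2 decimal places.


d' = z(HR) - z(FAR)
z(0.86) = 1.0803
z(0.13) = -1.1264
d' = 1.0803 - -1.1264
= 2.21


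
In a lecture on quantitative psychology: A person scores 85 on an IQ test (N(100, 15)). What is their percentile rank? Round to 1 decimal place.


z = (IQ - mean) / SD
z = (85 - 100) / 15 = -1.0
Percentile = Phi(-1.0) * 100
Phi(-1.0) = 0.158655
= 15.9


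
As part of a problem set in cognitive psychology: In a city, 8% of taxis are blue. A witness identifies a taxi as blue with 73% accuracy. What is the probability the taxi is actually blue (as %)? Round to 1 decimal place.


P(blue | says blue) = P(says blue | blue)*P(blue) / [P(says blue | blue)*P(blue) + P(says blue | not blue)*P(not blue)]
Numerator = 0.73 * 0.08 = 0.0584
False identification = 0.27 * 0.92 = 0.2484
P = 0.0584 / (0.0584 + 0.2484)
= 0.0584 / 0.3068
As percentage = 19.0


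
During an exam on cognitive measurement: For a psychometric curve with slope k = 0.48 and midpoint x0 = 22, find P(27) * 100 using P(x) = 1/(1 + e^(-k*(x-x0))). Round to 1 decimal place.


P(x) = 1/(1 + e^(-0.48*(27 - 22)))
Exponent = -0.48 * 5 = -2.4
e^(-2.4) = 0.090718
P = 1/(1 + 0.090718) = 0.916827
Percentage = 91.7


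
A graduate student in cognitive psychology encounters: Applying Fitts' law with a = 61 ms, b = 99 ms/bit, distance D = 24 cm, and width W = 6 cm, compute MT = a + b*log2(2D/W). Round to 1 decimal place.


MT = 61 + 99 * log2(2*24/6)
2D/W = 8.0
log2(8.0) = 3.0
MT = 61 + 99 * 3.0
= 358.0 ms


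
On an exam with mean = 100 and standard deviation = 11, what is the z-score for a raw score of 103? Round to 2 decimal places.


z = (X - mu) / sigma
= (103 - 100) / 11
= 3 / 11
= 0.27


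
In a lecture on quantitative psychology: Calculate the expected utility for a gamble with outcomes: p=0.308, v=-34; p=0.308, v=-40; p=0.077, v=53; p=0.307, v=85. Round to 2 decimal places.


EU = sum(p_i * v_i)
0.308 * -34 = -10.472
0.308 * -40 = -12.32
0.077 * 53 = 4.081
0.307 * 85 = 26.095
EU = -10.472 + -12.32 + 4.081 + 26.095
= 7.38


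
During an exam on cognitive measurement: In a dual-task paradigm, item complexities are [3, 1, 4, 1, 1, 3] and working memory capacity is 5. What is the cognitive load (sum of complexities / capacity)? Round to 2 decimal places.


Total complexity = 3 + 1 + 4 + 1 + 1 + 3 = 13
Load = total / capacity = 13 / 5
= 2.60


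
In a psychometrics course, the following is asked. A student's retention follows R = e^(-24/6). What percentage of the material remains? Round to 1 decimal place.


R = e^(-t/S)
-t/S = -24/6 = -4.0
R = e^(-4.0) = 0.018316
Percentage = 0.018316 * 100
= 1.8


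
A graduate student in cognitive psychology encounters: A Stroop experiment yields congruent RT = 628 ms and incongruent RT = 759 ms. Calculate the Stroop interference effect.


Stroop effect = RT(incongruent) - RT(congruent)
= 759 - 628
= 131 ms


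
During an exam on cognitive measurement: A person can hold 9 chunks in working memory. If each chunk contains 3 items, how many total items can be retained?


Total items = chunks * items_per_chunk
= 9 * 3
= 27


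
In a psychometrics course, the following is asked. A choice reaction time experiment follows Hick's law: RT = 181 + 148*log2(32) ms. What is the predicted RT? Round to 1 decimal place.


RT = 181 + 148 * log2(32)
log2(32) = 5.0
RT = 181 + 148 * 5.0
= 181 + 740.0
= 921.0 ms


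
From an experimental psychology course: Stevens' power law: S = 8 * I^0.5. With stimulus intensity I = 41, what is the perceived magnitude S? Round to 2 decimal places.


S = 8 * 41^0.5
41^0.5 = 6.4031
S = 8 * 6.4031
= 51.22


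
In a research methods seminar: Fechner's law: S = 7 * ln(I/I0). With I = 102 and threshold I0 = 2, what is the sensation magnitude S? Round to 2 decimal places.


S = 7 * ln(102/2)
I/I0 = 51.0
ln(51.0) = 3.9318
S = 7 * 3.9318
= 27.52


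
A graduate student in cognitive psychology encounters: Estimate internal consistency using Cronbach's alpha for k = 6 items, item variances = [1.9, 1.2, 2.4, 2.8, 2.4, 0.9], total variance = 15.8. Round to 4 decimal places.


alpha = (k/(k-1)) * (1 - sum(s_i^2)/s_total^2)
sum(item variances) = 11.6
k/(k-1) = 6/5 = 1.2
1 - 11.6/15.8 = 1 - 0.734177 = 0.265823
alpha = 1.2 * 0.265823
= 0.3190


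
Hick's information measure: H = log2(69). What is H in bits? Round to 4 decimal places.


H = log2(n)
H = log2(69)
= 6.1085


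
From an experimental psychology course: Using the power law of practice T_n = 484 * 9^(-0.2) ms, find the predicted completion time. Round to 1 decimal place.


T_n = 484 * 9^(-0.2)
9^(-0.2) = 0.644394
T_n = 484 * 0.644394
= 311.9 ms


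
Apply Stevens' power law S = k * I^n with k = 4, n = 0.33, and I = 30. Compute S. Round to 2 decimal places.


S = 4 * 30^0.33
30^0.33 = 3.0722
S = 4 * 3.0722
= 12.29


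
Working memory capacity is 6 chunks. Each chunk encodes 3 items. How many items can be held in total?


Total items = chunks * items_per_chunk
= 6 * 3
= 18


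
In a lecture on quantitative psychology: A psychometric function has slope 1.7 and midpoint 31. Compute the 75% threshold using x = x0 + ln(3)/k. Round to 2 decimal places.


At P = 0.75: 0.75 = 1/(1 + e^(-k*(x-x0)))
Solving: e^(-k*(x-x0)) = 1/3
x = x0 + ln(3)/k
ln(3) = 1.0986
x = 31 + 1.0986/1.7
= 31 + 0.6462
= 31.65


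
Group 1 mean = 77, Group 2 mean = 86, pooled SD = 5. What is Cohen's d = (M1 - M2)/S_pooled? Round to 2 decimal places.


Cohen's d = (M1 - M2) / S_pooled
= (77 - 86) / 5
= -9 / 5
= -1.80


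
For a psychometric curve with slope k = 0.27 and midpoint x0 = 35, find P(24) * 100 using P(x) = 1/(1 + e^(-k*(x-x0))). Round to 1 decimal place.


P(x) = 1/(1 + e^(-0.27*(24 - 35)))
Exponent = -0.27 * -11 = 2.97
e^(2.97) = 19.49192
P = 1/(1 + 19.49192) = 0.0488
Percentage = 4.9


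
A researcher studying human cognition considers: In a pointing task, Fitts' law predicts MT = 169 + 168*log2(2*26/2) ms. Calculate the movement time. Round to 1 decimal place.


MT = 169 + 168 * log2(2*26/2)
2D/W = 26.0
log2(26.0) = 4.7004
MT = 169 + 168 * 4.7004
= 958.7 ms


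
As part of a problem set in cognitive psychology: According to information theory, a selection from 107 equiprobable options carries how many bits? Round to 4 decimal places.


H = log2(n)
H = log2(107)
= 6.7415


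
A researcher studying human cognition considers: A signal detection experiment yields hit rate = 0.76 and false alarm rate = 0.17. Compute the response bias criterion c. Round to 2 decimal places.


c = -0.5 * (z(HR) + z(FAR))
z(0.76) = 0.7063
z(0.17) = -0.9542
c = -0.5 * (0.7063 + -0.9542)
= -0.5 * -0.2479
= 0.12


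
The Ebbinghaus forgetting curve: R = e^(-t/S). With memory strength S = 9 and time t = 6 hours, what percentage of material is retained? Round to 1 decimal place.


R = e^(-t/S)
-t/S = -6/9 = -0.666667
R = e^(-0.666667) = 0.513417
Percentage = 0.513417 * 100
= 51.3


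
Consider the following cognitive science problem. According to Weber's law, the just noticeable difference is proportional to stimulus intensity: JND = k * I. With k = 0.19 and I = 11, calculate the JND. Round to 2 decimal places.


JND = k * I
JND = 0.19 * 11
= 2.09


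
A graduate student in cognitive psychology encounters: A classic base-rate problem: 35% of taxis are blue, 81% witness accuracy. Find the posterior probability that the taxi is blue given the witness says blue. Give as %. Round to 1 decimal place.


P(blue | says blue) = P(says blue | blue)*P(blue) / [P(says blue | blue)*P(blue) + P(says blue | not blue)*P(not blue)]
Numerator = 0.81 * 0.35 = 0.2835
False identification = 0.19 * 0.65 = 0.1235
P = 0.2835 / (0.2835 + 0.1235)
= 0.2835 / 0.407
As percentage = 69.7


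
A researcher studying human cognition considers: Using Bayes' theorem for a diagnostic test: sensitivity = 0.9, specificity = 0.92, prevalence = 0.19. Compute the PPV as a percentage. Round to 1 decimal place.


PPV = (sens * prev) / (sens * prev + (1-spec) * (1-prev))
Numerator = 0.9 * 0.19 = 0.171
P(positive and no disease) = (1 - spec) * (1 - prev) = (1 - 0.92) * (1 - 0.19) = 0.0648
Denominator = 0.171 + 0.0648 = 0.2358
PPV = 0.171 / 0.2358 = 0.725191
As percentage = 72.5


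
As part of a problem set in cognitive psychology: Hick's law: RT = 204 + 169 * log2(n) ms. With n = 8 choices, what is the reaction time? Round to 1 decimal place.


RT = 204 + 169 * log2(8)
log2(8) = 3.0
RT = 204 + 169 * 3.0
= 204 + 507.0
= 711.0 ms


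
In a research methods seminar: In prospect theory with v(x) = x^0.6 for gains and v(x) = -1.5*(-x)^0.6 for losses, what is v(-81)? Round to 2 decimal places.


Since x = -81 < 0, use v(x) = -lambda*(-x)^alpha
(-x) = 81
81^0.6 = 13.9666
v(-81) = -1.5 * 13.9666
= -20.95


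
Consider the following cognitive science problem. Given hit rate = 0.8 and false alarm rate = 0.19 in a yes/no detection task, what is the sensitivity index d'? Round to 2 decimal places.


d' = z(HR) - z(FAR)
z(0.8) = 0.8416
z(0.19) = -0.8779
d' = 0.8416 - -0.8779
= 1.72


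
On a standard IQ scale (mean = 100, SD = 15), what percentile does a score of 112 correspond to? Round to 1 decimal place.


z = (IQ - mean) / SD
z = (112 - 100) / 15 = 0.8
Percentile = Phi(0.8) * 100
Phi(0.8) = 0.788145
= 78.8


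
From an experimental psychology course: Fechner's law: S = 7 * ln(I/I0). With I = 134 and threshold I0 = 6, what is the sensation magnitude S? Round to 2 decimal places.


S = 7 * ln(134/6)
I/I0 = 22.333333
ln(22.333333) = 3.1061
S = 7 * 3.1061
= 21.74


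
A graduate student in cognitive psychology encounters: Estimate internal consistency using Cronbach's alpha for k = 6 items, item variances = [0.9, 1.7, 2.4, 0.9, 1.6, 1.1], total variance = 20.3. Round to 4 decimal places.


alpha = (k/(k-1)) * (1 - sum(s_i^2)/s_total^2)
sum(item variances) = 8.6
k/(k-1) = 6/5 = 1.2
1 - 8.6/20.3 = 1 - 0.423645 = 0.576355
alpha = 1.2 * 0.576355
= 0.6916


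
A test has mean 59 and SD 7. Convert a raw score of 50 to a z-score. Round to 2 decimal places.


z = (X - mu) / sigma
= (50 - 59) / 7
= -9 / 7
= -1.29


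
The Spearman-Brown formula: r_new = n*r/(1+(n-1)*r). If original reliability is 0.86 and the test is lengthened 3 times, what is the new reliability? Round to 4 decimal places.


r_new = n*r / (1 + (n-1)*r)
Numerator = 3 * 0.86 = 2.58
Denominator = 1 + 2 * 0.86 = 2.72
r_new = 2.58 / 2.72
= 0.9485


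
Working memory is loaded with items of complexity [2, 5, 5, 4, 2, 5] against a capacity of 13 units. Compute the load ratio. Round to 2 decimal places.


Total complexity = 2 + 5 + 5 + 4 + 2 + 5 = 23
Load = total / capacity = 23 / 13
= 1.77


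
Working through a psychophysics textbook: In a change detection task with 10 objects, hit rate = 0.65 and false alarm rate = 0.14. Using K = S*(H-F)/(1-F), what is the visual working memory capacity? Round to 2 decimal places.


K = S * (H - F) / (1 - F)
H - F = 0.51
1 - F = 0.86
K = 10 * 0.51 / 0.86
= 5.93


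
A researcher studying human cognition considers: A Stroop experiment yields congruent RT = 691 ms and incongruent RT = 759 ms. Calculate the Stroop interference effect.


Stroop effect = RT(incongruent) - RT(congruent)
= 759 - 691
= 68 ms


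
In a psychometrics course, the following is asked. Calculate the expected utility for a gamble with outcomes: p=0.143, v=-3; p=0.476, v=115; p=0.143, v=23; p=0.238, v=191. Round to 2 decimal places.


EU = sum(p_i * v_i)
0.143 * -3 = -0.429
0.476 * 115 = 54.74
0.143 * 23 = 3.289
0.238 * 191 = 45.458
EU = -0.429 + 54.74 + 3.289 + 45.458
= 103.06


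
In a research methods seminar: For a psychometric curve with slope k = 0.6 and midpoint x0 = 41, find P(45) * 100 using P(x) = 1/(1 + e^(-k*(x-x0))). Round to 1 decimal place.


P(x) = 1/(1 + e^(-0.6*(45 - 41)))
Exponent = -0.6 * 4 = -2.4
e^(-2.4) = 0.090718
P = 1/(1 + 0.090718) = 0.916827
Percentage = 91.7


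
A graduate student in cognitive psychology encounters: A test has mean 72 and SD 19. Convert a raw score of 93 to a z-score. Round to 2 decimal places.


z = (X - mu) / sigma
= (93 - 72) / 19
= 21 / 19
= 1.11


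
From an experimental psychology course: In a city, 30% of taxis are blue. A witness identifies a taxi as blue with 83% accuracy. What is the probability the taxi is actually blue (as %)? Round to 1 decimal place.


P(blue | says blue) = P(says blue | blue)*P(blue) / [P(says blue | blue)*P(blue) + P(says blue | not blue)*P(not blue)]
Numerator = 0.83 * 0.3 = 0.249
False identification = 0.17 * 0.7 = 0.119
P = 0.249 / (0.249 + 0.119)
= 0.249 / 0.368
As percentage = 67.7


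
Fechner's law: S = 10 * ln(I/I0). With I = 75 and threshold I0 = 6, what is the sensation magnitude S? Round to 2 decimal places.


S = 10 * ln(75/6)
I/I0 = 12.5
ln(12.5) = 2.5257
S = 10 * 2.5257
= 25.26


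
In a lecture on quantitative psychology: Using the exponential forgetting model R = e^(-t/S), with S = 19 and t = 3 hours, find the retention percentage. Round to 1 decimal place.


R = e^(-t/S)
-t/S = -3/19 = -0.157895
R = e^(-0.157895) = 0.853939
Percentage = 0.853939 * 100
= 85.4


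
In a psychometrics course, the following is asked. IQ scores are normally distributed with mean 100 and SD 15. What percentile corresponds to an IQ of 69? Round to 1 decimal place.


z = (IQ - mean) / SD
z = (69 - 100) / 15 = -2.0667
Percentile = Phi(-2.0667) * 100
Phi(-2.0667) = 0.019381
= 1.9


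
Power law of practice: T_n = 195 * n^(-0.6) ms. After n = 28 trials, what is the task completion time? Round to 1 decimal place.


T_n = 195 * 28^(-0.6)
28^(-0.6) = 0.135427
T_n = 195 * 0.135427
= 26.4 ms


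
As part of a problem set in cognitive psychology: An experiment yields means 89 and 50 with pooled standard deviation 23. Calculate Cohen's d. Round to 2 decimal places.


Cohen's d = (M1 - M2) / S_pooled
= (89 - 50) / 23
= 39 / 23
= 1.70


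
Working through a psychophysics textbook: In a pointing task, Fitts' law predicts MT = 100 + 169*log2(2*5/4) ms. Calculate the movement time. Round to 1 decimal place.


MT = 100 + 169 * log2(2*5/4)
2D/W = 2.5
log2(2.5) = 1.3219
MT = 100 + 169 * 1.3219
= 323.4 ms


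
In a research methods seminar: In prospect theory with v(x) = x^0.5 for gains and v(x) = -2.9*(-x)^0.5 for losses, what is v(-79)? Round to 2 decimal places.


Since x = -79 < 0, use v(x) = -lambda*(-x)^alpha
(-x) = 79
79^0.5 = 8.8882
v(-79) = -2.9 * 8.8882
= -25.78


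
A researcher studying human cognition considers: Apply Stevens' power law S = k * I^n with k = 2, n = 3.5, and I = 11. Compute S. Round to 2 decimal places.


S = 2 * 11^3.5
11^3.5 = 4414.4276
S = 2 * 4414.4276
= 8828.86


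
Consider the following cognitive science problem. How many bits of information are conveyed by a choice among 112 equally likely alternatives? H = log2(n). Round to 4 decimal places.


H = log2(n)
H = log2(112)
= 6.8074


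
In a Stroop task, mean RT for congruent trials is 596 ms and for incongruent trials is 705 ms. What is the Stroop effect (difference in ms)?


Stroop effect = RT(incongruent) - RT(congruent)
= 705 - 596
= 109 ms


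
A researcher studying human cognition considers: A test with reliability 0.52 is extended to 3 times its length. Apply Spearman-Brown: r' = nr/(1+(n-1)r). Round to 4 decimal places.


r_new = n*r / (1 + (n-1)*r)
Numerator = 3 * 0.52 = 1.56
Denominator = 1 + 2 * 0.52 = 2.04
r_new = 1.56 / 2.04
= 0.7647


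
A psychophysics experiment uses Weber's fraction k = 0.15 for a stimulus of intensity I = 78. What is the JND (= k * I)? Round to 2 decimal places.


JND = k * I
JND = 0.15 * 78
= 11.70


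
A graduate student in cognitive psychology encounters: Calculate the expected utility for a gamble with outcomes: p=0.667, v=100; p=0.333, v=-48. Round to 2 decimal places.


EU = sum(p_i * v_i)
0.667 * 100 = 66.7
0.333 * -48 = -15.984
EU = 66.7 + -15.984
= 50.72


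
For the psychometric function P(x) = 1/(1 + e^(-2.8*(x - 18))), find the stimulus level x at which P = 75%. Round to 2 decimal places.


At P = 0.75: 0.75 = 1/(1 + e^(-k*(x-x0)))
Solving: e^(-k*(x-x0)) = 1/3
x = x0 + ln(3)/k
ln(3) = 1.0986
x = 18 + 1.0986/2.8
= 18 + 0.3924
= 18.39


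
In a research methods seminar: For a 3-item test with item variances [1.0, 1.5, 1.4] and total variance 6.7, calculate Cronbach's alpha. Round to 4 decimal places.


alpha = (k/(k-1)) * (1 - sum(s_i^2)/s_total^2)
sum(item variances) = 3.9
k/(k-1) = 3/2 = 1.5
1 - 3.9/6.7 = 1 - 0.58209 = 0.41791
alpha = 1.5 * 0.41791
= 0.6269


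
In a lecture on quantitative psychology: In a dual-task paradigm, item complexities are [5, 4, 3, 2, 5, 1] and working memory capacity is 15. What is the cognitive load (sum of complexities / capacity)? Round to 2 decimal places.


Total complexity = 5 + 4 + 3 + 2 + 5 + 1 = 20
Load = total / capacity = 20 / 15
= 1.33


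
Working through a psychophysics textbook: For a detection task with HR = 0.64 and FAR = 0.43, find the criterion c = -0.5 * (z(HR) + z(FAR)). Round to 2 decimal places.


c = -0.5 * (z(HR) + z(FAR))
z(0.64) = 0.3585
z(0.43) = -0.1764
c = -0.5 * (0.3585 + -0.1764)
= -0.5 * 0.1821
= -0.09


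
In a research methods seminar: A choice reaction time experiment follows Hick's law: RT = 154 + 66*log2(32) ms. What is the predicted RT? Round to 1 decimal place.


RT = 154 + 66 * log2(32)
log2(32) = 5.0
RT = 154 + 66 * 5.0
= 154 + 330.0
= 484.0 ms


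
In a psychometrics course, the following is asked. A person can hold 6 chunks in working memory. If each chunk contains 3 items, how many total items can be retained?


Total items = chunks * items_per_chunk
= 6 * 3
= 18


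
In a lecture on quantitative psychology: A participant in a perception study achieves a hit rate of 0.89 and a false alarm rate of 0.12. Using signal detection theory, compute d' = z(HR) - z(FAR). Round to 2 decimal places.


d' = z(HR) - z(FAR)
z(0.89) = 1.2265
z(0.12) = -1.175
d' = 1.2265 - -1.175
= 2.40


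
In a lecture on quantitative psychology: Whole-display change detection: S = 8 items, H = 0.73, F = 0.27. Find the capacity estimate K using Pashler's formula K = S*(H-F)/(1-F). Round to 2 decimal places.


K = S * (H - F) / (1 - F)
H - F = 0.46
1 - F = 0.73
K = 8 * 0.46 / 0.73
= 5.04


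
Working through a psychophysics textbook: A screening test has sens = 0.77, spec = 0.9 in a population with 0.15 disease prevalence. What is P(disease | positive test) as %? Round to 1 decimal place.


PPV = (sens * prev) / (sens * prev + (1-spec) * (1-prev))
Numerator = 0.77 * 0.15 = 0.1155
P(positive and no disease) = (1 - spec) * (1 - prev) = (1 - 0.9) * (1 - 0.15) = 0.085
Denominator = 0.1155 + 0.085 = 0.2005
PPV = 0.1155 / 0.2005 = 0.57606
As percentage = 57.6


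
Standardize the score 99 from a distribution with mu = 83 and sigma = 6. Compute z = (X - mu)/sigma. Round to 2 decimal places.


z = (X - mu) / sigma
= (99 - 83) / 6
= 16 / 6
= 2.67


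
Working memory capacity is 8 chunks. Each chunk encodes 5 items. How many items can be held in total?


Total items = chunks * items_per_chunk
= 8 * 5
= 40


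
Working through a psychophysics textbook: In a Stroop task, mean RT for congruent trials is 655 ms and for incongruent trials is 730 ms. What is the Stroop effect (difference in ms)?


Stroop effect = RT(incongruent) - RT(congruent)
= 730 - 655
= 75 ms


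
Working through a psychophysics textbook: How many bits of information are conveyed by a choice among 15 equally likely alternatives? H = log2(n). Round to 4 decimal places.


H = log2(n)
H = log2(15)
= 3.9069


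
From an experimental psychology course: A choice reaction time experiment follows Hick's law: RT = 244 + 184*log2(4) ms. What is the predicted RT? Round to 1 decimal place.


RT = 244 + 184 * log2(4)
log2(4) = 2.0
RT = 244 + 184 * 2.0
= 244 + 368.0
= 612.0 ms


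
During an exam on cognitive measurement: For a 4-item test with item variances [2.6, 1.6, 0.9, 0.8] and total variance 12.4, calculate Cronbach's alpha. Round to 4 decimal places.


alpha = (k/(k-1)) * (1 - sum(s_i^2)/s_total^2)
sum(item variances) = 5.9
k/(k-1) = 4/3 = 1.333333
1 - 5.9/12.4 = 1 - 0.475806 = 0.524194
alpha = 1.333333 * 0.524194
= 0.6989


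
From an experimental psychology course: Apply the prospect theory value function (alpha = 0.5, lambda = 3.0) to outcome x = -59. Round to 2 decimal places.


Since x = -59 < 0, use v(x) = -lambda*(-x)^alpha
(-x) = 59
59^0.5 = 7.6811
v(-59) = -3.0 * 7.6811
= -23.04


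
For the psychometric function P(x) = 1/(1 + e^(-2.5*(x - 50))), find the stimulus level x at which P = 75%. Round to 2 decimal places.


At P = 0.75: 0.75 = 1/(1 + e^(-k*(x-x0)))
Solving: e^(-k*(x-x0)) = 1/3
x = x0 + ln(3)/k
ln(3) = 1.0986
x = 50 + 1.0986/2.5
= 50 + 0.4394
= 50.44


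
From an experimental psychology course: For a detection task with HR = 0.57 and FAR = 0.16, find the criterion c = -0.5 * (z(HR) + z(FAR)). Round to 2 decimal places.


c = -0.5 * (z(HR) + z(FAR))
z(0.57) = 0.1764
z(0.16) = -0.9945
c = -0.5 * (0.1764 + -0.9945)
= -0.5 * -0.8181
= 0.41


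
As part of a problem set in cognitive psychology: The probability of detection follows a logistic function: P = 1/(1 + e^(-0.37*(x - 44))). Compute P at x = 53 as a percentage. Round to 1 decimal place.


P(x) = 1/(1 + e^(-0.37*(53 - 44)))
Exponent = -0.37 * 9 = -3.33
e^(-3.33) = 0.035793
P = 1/(1 + 0.035793) = 0.965444
Percentage = 96.5


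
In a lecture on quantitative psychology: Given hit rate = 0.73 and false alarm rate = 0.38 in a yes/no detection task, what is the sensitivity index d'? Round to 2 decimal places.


d' = z(HR) - z(FAR)
z(0.73) = 0.6128
z(0.38) = -0.3055
d' = 0.6128 - -0.3055
= 0.92


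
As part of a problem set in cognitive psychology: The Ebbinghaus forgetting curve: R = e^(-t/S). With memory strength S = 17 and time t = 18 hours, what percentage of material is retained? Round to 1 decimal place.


R = e^(-t/S)
-t/S = -18/17 = -1.058824
R = e^(-1.058824) = 0.346863
Percentage = 0.346863 * 100
= 34.7


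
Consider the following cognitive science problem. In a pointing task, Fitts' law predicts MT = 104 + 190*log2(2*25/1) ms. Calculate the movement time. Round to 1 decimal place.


MT = 104 + 190 * log2(2*25/1)
2D/W = 50.0
log2(50.0) = 5.6439
MT = 104 + 190 * 5.6439
= 1176.3 ms


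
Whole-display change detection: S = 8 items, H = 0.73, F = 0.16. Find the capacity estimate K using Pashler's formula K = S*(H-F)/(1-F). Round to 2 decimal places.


K = S * (H - F) / (1 - F)
H - F = 0.57
1 - F = 0.84
K = 8 * 0.57 / 0.84
= 5.43


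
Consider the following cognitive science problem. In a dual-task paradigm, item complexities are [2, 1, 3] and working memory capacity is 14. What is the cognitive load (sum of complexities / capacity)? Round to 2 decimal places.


Total complexity = 2 + 1 + 3 = 6
Load = total / capacity = 6 / 14
= 0.43


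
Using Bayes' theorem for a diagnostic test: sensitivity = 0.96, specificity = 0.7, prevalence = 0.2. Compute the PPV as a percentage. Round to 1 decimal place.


PPV = (sens * prev) / (sens * prev + (1-spec) * (1-prev))
Numerator = 0.96 * 0.2 = 0.192
P(positive and no disease) = (1 - spec) * (1 - prev) = (1 - 0.7) * (1 - 0.2) = 0.24
Denominator = 0.192 + 0.24 = 0.432
PPV = 0.192 / 0.432 = 0.444444
As percentage = 44.4


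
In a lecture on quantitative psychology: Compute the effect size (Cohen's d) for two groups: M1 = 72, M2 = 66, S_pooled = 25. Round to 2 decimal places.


Cohen's d = (M1 - M2) / S_pooled
= (72 - 66) / 25
= 6 / 25
= 0.24


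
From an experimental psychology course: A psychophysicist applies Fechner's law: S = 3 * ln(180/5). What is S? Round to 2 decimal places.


S = 3 * ln(180/5)
I/I0 = 36.0
ln(36.0) = 3.5835
S = 3 * 3.5835
= 10.75


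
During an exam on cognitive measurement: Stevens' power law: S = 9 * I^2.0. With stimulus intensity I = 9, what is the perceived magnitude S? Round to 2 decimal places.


S = 9 * 9^2.0
9^2.0 = 81.0
S = 9 * 81.0
= 729.00


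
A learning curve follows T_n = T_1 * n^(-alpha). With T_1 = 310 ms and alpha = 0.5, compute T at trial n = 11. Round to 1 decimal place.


T_n = 310 * 11^(-0.5)
11^(-0.5) = 0.301511
T_n = 310 * 0.301511
= 93.5 ms


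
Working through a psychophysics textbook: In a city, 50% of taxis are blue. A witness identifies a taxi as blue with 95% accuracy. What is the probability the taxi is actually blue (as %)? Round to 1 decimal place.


P(blue | says blue) = P(says blue | blue)*P(blue) / [P(says blue | blue)*P(blue) + P(says blue | not blue)*P(not blue)]
Numerator = 0.95 * 0.5 = 0.475
False identification = 0.05 * 0.5 = 0.025
P = 0.475 / (0.475 + 0.025)
= 0.475 / 0.5
As percentage = 95.0


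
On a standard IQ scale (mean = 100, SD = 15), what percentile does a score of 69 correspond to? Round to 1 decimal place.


z = (IQ - mean) / SD
z = (69 - 100) / 15 = -2.0667
Percentile = Phi(-2.0667) * 100
Phi(-2.0667) = 0.019381
= 1.9


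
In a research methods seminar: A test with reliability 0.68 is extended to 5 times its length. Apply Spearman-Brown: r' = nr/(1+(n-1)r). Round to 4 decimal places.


r_new = n*r / (1 + (n-1)*r)
Numerator = 5 * 0.68 = 3.4
Denominator = 1 + 4 * 0.68 = 3.72
r_new = 3.4 / 3.72
= 0.9140


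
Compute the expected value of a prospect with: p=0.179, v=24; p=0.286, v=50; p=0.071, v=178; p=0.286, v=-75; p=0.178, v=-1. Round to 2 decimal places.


EU = sum(p_i * v_i)
0.179 * 24 = 4.296
0.286 * 50 = 14.3
0.071 * 178 = 12.638
0.286 * -75 = -21.45
0.178 * -1 = -0.178
EU = 4.296 + 14.3 + 12.638 + -21.45 + -0.178
= 9.61


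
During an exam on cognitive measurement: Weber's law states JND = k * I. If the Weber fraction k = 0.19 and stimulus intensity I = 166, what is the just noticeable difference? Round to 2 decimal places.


JND = k * I
JND = 0.19 * 166
= 31.54


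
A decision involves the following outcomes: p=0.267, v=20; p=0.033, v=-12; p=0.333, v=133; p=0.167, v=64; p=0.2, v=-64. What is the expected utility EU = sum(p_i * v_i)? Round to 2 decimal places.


EU = sum(p_i * v_i)
0.267 * 20 = 5.34
0.033 * -12 = -0.396
0.333 * 133 = 44.289
0.167 * 64 = 10.688
0.2 * -64 = -12.8
EU = 5.34 + -0.396 + 44.289 + 10.688 + -12.8
= 47.12


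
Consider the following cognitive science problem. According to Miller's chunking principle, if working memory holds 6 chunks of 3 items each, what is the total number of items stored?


Total items = chunks * items_per_chunk
= 6 * 3
= 18


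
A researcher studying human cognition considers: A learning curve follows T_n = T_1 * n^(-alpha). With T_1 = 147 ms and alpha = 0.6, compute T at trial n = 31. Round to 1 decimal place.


T_n = 147 * 31^(-0.6)
31^(-0.6) = 0.127404
T_n = 147 * 0.127404
= 18.7 ms


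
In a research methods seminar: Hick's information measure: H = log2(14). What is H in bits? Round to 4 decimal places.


H = log2(n)
H = log2(14)
= 3.8074


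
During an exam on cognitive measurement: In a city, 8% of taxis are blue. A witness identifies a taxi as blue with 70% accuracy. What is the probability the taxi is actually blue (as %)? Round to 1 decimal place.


P(blue | says blue) = P(says blue | blue)*P(blue) / [P(says blue | blue)*P(blue) + P(says blue | not blue)*P(not blue)]
Numerator = 0.7 * 0.08 = 0.056
False identification = 0.3 * 0.92 = 0.276
P = 0.056 / (0.056 + 0.276)
= 0.056 / 0.332
As percentage = 16.9


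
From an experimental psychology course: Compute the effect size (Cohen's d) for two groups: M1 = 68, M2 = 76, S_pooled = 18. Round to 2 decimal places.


Cohen's d = (M1 - M2) / S_pooled
= (68 - 76) / 18
= -8 / 18
= -0.44


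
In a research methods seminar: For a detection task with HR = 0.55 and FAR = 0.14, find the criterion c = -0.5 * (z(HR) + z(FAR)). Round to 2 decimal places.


c = -0.5 * (z(HR) + z(FAR))
z(0.55) = 0.1257
z(0.14) = -1.0803
c = -0.5 * (0.1257 + -1.0803)
= -0.5 * -0.9546
= 0.48


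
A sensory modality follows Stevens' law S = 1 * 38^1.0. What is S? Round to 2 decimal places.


S = 1 * 38^1.0
38^1.0 = 38.0
S = 1 * 38.0
= 38.00


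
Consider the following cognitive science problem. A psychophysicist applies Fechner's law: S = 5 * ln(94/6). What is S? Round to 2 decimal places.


S = 5 * ln(94/6)
I/I0 = 15.666667
ln(15.666667) = 2.7515
S = 5 * 2.7515
= 13.76


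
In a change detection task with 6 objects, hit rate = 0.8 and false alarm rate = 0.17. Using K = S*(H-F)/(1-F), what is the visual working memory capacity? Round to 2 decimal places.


K = S * (H - F) / (1 - F)
H - F = 0.63
1 - F = 0.83
K = 6 * 0.63 / 0.83
= 4.55


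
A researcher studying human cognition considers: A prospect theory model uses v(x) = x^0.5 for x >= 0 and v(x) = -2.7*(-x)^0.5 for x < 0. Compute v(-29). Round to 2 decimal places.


Since x = -29 < 0, use v(x) = -lambda*(-x)^alpha
(-x) = 29
29^0.5 = 5.3852
v(-29) = -2.7 * 5.3852
= -14.54


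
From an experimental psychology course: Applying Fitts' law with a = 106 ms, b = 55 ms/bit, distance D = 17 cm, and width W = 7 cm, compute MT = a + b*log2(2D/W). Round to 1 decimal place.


MT = 106 + 55 * log2(2*17/7)
2D/W = 4.857143
log2(4.857143) = 2.2801
MT = 106 + 55 * 2.2801
= 231.4 ms


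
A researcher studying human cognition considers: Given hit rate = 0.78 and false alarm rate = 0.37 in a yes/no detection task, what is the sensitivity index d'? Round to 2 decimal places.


d' = z(HR) - z(FAR)
z(0.78) = 0.7722
z(0.37) = -0.3319
d' = 0.7722 - -0.3319
= 1.10


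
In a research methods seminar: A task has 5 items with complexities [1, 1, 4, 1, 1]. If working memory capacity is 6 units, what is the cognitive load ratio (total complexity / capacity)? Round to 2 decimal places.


Total complexity = 1 + 1 + 4 + 1 + 1 = 8
Load = total / capacity = 8 / 6
= 1.33


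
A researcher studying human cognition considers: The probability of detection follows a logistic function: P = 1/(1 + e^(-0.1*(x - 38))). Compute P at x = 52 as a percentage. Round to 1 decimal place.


P(x) = 1/(1 + e^(-0.1*(52 - 38)))
Exponent = -0.1 * 14 = -1.4
e^(-1.4) = 0.246597
P = 1/(1 + 0.246597) = 0.802184
Percentage = 80.2


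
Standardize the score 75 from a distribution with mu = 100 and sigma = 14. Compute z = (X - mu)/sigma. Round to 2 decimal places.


z = (X - mu) / sigma
= (75 - 100) / 14
= -25 / 14
= -1.79


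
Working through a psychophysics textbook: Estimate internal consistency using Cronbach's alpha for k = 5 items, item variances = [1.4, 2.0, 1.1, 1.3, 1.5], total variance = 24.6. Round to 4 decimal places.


alpha = (k/(k-1)) * (1 - sum(s_i^2)/s_total^2)
sum(item variances) = 7.3
k/(k-1) = 5/4 = 1.25
1 - 7.3/24.6 = 1 - 0.296748 = 0.703252
alpha = 1.25 * 0.703252
= 0.8791


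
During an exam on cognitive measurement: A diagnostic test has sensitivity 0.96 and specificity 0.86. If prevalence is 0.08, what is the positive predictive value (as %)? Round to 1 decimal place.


PPV = (sens * prev) / (sens * prev + (1-spec) * (1-prev))
Numerator = 0.96 * 0.08 = 0.0768
P(positive and no disease) = (1 - spec) * (1 - prev) = (1 - 0.86) * (1 - 0.08) = 0.1288
Denominator = 0.0768 + 0.1288 = 0.2056
PPV = 0.0768 / 0.2056 = 0.373541
As percentage = 37.4
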